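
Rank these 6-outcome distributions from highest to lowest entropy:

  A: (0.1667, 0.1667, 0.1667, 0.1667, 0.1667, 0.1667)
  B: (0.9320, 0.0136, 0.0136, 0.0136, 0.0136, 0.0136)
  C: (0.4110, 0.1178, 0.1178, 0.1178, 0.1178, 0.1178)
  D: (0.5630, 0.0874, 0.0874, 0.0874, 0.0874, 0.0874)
A > C > D > B

Key insight: Entropy is maximized by uniform distributions and minimized by concentrated distributions.

Entropies:
  H(A) = 2.5850 bits
  H(B) = 0.5163 bits
  H(C) = 2.3446 bits
  H(D) = 2.0032 bits

Ranking: A > C > D > B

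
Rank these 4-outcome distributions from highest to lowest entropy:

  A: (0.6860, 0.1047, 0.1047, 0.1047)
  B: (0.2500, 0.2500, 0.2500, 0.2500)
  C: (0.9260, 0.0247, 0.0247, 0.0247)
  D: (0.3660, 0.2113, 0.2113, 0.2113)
B > D > A > C

Key insight: Entropy is maximized by uniform distributions and minimized by concentrated distributions.

Entropies:
  H(A) = 1.3954 bits
  H(B) = 2.0000 bits
  H(C) = 0.4980 bits
  H(D) = 1.9524 bits

Ranking: B > D > A > C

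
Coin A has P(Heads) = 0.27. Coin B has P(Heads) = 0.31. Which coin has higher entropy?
B

For binary distributions, entropy is maximized at p=0.5 and decreases as p moves toward 0 or 1.

H(A) = H(0.27) = 0.8415 bits
H(B) = H(0.31) = 0.8932 bits

Distribution B (p=0.31) is closer to uniform (p=0.5), so it has higher entropy.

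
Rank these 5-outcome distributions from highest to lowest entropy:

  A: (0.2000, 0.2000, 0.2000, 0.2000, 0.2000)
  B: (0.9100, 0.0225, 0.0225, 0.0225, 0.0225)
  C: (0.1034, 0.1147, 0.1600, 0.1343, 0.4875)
A > C > B

Key insight: Entropy is maximized by uniform distributions and minimized by concentrated distributions.

- Uniform distributions have maximum entropy log₂(5) = 2.3219 bits
- The more "peaked" or concentrated a distribution, the lower its entropy

Entropies:
  H(A) = 2.3219 bits
  H(B) = 0.6165 bits
  H(C) = 2.0144 bits

Ranking: A > C > B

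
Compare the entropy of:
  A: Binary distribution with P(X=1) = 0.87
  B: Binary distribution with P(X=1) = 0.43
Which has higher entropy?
B

For binary distributions, entropy is maximized at p=0.5 and decreases as p moves toward 0 or 1.

H(A) = H(0.87) = 0.5574 bits
H(B) = H(0.43) = 0.9858 bits

Distribution B (p=0.43) is closer to uniform (p=0.5), so it has higher entropy.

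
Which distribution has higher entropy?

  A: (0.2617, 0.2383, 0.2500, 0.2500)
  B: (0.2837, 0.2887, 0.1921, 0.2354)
A

Both distributions are close to uniform, making this a harder comparison.

H(A) = 1.9992 bits
H(B) = 1.9816 bits

The distribution closer to uniform has higher entropy.
Answer: A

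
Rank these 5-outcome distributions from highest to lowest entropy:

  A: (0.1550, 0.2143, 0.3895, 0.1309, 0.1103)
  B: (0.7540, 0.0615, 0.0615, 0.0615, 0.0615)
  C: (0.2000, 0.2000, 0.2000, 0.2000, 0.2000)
C > A > B

Key insight: Entropy is maximized by uniform distributions and minimized by concentrated distributions.

- Uniform distributions have maximum entropy log₂(5) = 2.3219 bits
- The more "peaked" or concentrated a distribution, the lower its entropy

Entropies:
  H(A) = 2.1577 bits
  H(B) = 1.2969 bits
  H(C) = 2.3219 bits

Ranking: C > A > B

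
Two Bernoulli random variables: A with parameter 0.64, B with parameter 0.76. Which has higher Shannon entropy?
A

For binary distributions, entropy is maximized at p=0.5 and decreases as p moves toward 0 or 1.

H(A) = H(0.64) = 0.9427 bits
H(B) = H(0.76) = 0.7950 bits

Distribution A (p=0.64) is closer to uniform (p=0.5), so it has higher entropy.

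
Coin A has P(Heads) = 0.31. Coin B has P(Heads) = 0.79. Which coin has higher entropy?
A

For binary distributions, entropy is maximized at p=0.5 and decreases as p moves toward 0 or 1.

H(A) = H(0.31) = 0.8932 bits
H(B) = H(0.79) = 0.7415 bits

Distribution A (p=0.31) is closer to uniform (p=0.5), so it has higher entropy.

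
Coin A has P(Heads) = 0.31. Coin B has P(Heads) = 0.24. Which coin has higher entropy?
A

For binary distributions, entropy is maximized at p=0.5 and decreases as p moves toward 0 or 1.

H(A) = H(0.31) = 0.8932 bits
H(B) = H(0.24) = 0.7950 bits

Distribution A (p=0.31) is closer to uniform (p=0.5), so it has higher entropy.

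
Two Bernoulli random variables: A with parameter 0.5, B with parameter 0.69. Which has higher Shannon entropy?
A

For binary distributions, entropy is maximized at p=0.5 and decreases as p moves toward 0 or 1.

H(A) = H(0.5) = 1.0000 bits
H(B) = H(0.69) = 0.8932 bits

Distribution A (p=0.5) is closer to uniform (p=0.5), so it has higher entropy.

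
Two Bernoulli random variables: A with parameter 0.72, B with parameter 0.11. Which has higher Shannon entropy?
A

For binary distributions, entropy is maximized at p=0.5 and decreases as p moves toward 0 or 1.

H(A) = H(0.72) = 0.8555 bits
H(B) = H(0.11) = 0.4999 bits

Distribution A (p=0.72) is closer to uniform (p=0.5), so it has higher entropy.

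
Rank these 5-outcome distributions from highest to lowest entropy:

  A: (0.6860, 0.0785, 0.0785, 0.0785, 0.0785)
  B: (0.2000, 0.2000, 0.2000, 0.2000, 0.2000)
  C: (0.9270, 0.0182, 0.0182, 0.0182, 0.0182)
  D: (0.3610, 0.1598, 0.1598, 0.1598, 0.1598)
B > D > A > C

Key insight: Entropy is maximized by uniform distributions and minimized by concentrated distributions.

Entropies:
  H(A) = 1.5257 bits
  H(B) = 2.3219 bits
  H(C) = 0.5230 bits
  H(D) = 2.2215 bits

Ranking: B > D > A > C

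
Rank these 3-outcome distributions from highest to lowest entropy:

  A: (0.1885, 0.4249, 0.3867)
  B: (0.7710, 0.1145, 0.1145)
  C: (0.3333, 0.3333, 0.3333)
C > A > B

Key insight: Entropy is maximized by uniform distributions and minimized by concentrated distributions.

- Uniform distributions have maximum entropy log₂(3) = 1.5850 bits
- The more "peaked" or concentrated a distribution, the lower its entropy

Entropies:
  H(A) = 1.5085 bits
  H(B) = 1.0053 bits
  H(C) = 1.5850 bits

Ranking: C > A > B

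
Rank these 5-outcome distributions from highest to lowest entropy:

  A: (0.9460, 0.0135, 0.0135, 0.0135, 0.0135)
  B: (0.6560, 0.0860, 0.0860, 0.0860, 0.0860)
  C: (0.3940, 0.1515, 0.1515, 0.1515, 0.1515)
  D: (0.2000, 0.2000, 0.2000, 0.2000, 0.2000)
D > C > B > A

Key insight: Entropy is maximized by uniform distributions and minimized by concentrated distributions.

Entropies:
  H(A) = 0.4112 bits
  H(B) = 1.6166 bits
  H(C) = 2.1793 bits
  H(D) = 2.3219 bits

Ranking: D > C > B > A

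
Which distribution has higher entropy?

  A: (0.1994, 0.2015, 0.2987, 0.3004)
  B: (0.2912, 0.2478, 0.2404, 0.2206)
B

Both distributions are close to uniform, making this a harder comparison.

H(A) = 1.9714 bits
H(B) = 1.9925 bits

The distribution closer to uniform has higher entropy.
Answer: B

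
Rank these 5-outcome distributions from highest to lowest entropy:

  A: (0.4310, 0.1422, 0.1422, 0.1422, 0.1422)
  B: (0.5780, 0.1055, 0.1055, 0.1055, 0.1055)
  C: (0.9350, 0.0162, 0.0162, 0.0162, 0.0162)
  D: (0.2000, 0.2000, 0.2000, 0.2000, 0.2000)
D > A > B > C

Key insight: Entropy is maximized by uniform distributions and minimized by concentrated distributions.

Entropies:
  H(A) = 2.1242 bits
  H(B) = 1.8264 bits
  H(C) = 0.4770 bits
  H(D) = 2.3219 bits

Ranking: D > A > B > C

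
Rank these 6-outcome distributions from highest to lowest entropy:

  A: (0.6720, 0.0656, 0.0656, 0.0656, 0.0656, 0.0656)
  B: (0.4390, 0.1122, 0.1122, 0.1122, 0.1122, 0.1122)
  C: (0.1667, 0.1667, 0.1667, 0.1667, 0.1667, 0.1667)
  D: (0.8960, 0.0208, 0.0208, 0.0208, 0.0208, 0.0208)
C > B > A > D

Key insight: Entropy is maximized by uniform distributions and minimized by concentrated distributions.

Entropies:
  H(A) = 1.6745 bits
  H(B) = 2.2918 bits
  H(C) = 2.5850 bits
  H(D) = 0.7230 bits

Ranking: C > B > A > D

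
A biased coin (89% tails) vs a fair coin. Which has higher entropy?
Fair coin

The fair coin is uniform (p=0.5), maximizing binary entropy at 1 bit. The biased coin has H(0.89) ≈ 0.500 bits — its outcome is more predictable, so its entropy is lower.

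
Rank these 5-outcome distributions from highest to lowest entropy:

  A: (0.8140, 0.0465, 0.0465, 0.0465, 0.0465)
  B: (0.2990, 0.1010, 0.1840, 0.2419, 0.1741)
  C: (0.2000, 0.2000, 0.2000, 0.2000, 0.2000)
C > B > A

Key insight: Entropy is maximized by uniform distributions and minimized by concentrated distributions.

- Uniform distributions have maximum entropy log₂(5) = 2.3219 bits
- The more "peaked" or concentrated a distribution, the lower its entropy

Entropies:
  H(A) = 1.0650 bits
  H(B) = 2.2386 bits
  H(C) = 2.3219 bits

Ranking: C > B > A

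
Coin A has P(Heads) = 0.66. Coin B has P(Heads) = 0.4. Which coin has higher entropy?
B

For binary distributions, entropy is maximized at p=0.5 and decreases as p moves toward 0 or 1.

H(A) = H(0.66) = 0.9248 bits
H(B) = H(0.4) = 0.9710 bits

Distribution B (p=0.4) is closer to uniform (p=0.5), so it has higher entropy.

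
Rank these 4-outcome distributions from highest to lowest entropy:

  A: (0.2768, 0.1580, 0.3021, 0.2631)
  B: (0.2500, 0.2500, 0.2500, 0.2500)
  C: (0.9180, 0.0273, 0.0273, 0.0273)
B > A > C

Key insight: Entropy is maximized by uniform distributions and minimized by concentrated distributions.

- Uniform distributions have maximum entropy log₂(4) = 2.0000 bits
- The more "peaked" or concentrated a distribution, the lower its entropy

Entropies:
  H(A) = 1.9620 bits
  H(B) = 2.0000 bits
  H(C) = 0.5392 bits

Ranking: B > A > C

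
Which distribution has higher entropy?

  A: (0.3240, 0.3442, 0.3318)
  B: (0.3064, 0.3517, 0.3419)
A

Both distributions are close to uniform, making this a harder comparison.

H(A) = 1.5845 bits
H(B) = 1.5825 bits

The distribution closer to uniform has higher entropy.
Answer: A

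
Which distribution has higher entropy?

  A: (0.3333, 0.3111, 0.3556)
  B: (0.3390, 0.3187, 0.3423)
B

Both distributions are close to uniform, making this a harder comparison.

H(A) = 1.5828 bits
H(B) = 1.5842 bits

The distribution closer to uniform has higher entropy.
Answer: B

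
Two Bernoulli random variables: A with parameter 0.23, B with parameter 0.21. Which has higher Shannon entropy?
A

For binary distributions, entropy is maximized at p=0.5 and decreases as p moves toward 0 or 1.

H(A) = H(0.23) = 0.7780 bits
H(B) = H(0.21) = 0.7415 bits

Distribution A (p=0.23) is closer to uniform (p=0.5), so it has higher entropy.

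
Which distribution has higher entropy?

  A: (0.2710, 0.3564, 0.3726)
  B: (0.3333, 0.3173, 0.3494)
B

Both distributions are close to uniform, making this a harder comparison.

H(A) = 1.5716 bits
H(B) = 1.5839 bits

The distribution closer to uniform has higher entropy.
Answer: B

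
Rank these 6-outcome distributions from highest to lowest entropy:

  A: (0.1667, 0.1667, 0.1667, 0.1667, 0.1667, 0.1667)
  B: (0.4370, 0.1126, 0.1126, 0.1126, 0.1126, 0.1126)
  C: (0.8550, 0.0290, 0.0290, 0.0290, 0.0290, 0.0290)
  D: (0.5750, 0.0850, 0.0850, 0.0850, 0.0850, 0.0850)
A > B > D > C

Key insight: Entropy is maximized by uniform distributions and minimized by concentrated distributions.

Entropies:
  H(A) = 2.5850 bits
  H(B) = 2.2958 bits
  H(C) = 0.9339 bits
  H(D) = 1.9705 bits

Ranking: A > B > D > C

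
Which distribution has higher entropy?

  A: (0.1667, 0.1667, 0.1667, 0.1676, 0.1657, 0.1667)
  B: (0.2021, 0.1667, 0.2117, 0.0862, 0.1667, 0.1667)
A

Both distributions are close to uniform, making this a harder comparison.

H(A) = 2.5850 bits
H(B) = 2.5377 bits

The distribution closer to uniform has higher entropy.
Answer: A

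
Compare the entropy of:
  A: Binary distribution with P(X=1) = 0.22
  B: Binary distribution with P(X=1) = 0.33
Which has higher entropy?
B

For binary distributions, entropy is maximized at p=0.5 and decreases as p moves toward 0 or 1.

H(A) = H(0.22) = 0.7602 bits
H(B) = H(0.33) = 0.9149 bits

Distribution B (p=0.33) is closer to uniform (p=0.5), so it has higher entropy.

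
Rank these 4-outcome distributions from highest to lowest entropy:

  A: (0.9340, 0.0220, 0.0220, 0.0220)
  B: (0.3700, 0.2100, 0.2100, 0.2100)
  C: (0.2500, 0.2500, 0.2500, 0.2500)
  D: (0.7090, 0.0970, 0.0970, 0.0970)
C > B > D > A

Key insight: Entropy is maximized by uniform distributions and minimized by concentrated distributions.

Entropies:
  H(A) = 0.4554 bits
  H(B) = 1.9492 bits
  H(C) = 2.0000 bits
  H(D) = 1.3312 bits

Ranking: C > B > D > A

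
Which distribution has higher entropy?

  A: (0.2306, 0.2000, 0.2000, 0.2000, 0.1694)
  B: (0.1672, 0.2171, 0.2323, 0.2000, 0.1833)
A

Both distributions are close to uniform, making this a harder comparison.

H(A) = 2.3151 bits
H(B) = 2.3122 bits

The distribution closer to uniform has higher entropy.
Answer: A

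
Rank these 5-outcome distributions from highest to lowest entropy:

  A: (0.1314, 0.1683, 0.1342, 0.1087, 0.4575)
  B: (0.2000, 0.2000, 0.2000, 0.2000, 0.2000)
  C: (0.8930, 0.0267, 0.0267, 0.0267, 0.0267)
B > A > C

Key insight: Entropy is maximized by uniform distributions and minimized by concentrated distributions.

- Uniform distributions have maximum entropy log₂(5) = 2.3219 bits
- The more "peaked" or concentrated a distribution, the lower its entropy

Entropies:
  H(A) = 2.0703 bits
  H(B) = 2.3219 bits
  H(C) = 0.7048 bits

Ranking: B > A > C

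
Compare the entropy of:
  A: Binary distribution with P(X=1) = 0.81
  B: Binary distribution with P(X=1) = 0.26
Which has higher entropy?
B

For binary distributions, entropy is maximized at p=0.5 and decreases as p moves toward 0 or 1.

H(A) = H(0.81) = 0.7015 bits
H(B) = H(0.26) = 0.8267 bits

Distribution B (p=0.26) is closer to uniform (p=0.5), so it has higher entropy.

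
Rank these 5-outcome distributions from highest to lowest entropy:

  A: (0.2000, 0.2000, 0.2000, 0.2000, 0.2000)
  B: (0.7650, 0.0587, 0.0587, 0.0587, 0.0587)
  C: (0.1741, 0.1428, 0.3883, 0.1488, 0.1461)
A > C > B

Key insight: Entropy is maximized by uniform distributions and minimized by concentrated distributions.

- Uniform distributions have maximum entropy log₂(5) = 2.3219 bits
- The more "peaked" or concentrated a distribution, the lower its entropy

Entropies:
  H(A) = 2.3219 bits
  H(B) = 1.2566 bits
  H(C) = 2.1843 bits

Ranking: A > C > B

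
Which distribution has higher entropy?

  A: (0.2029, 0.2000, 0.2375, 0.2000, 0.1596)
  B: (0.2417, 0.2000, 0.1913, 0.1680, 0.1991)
B

Both distributions are close to uniform, making this a harder comparison.

H(A) = 2.3108 bits
H(B) = 2.3119 bits

The distribution closer to uniform has higher entropy.
Answer: B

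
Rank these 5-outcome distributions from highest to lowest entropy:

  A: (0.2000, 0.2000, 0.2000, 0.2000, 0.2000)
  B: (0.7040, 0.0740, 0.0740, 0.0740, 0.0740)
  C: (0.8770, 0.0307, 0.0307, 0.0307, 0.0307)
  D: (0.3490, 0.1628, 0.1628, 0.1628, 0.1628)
A > D > B > C

Key insight: Entropy is maximized by uniform distributions and minimized by concentrated distributions.

Entropies:
  H(A) = 2.3219 bits
  H(B) = 1.4683 bits
  H(C) = 0.7839 bits
  H(D) = 2.2352 bits

Ranking: A > D > B > C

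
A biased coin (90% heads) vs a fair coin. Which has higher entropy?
Fair coin

The fair coin is uniform (p=0.5), maximizing binary entropy at 1 bit. The biased coin has H(0.90) ≈ 0.469 bits — its outcome is more predictable, so its entropy is lower.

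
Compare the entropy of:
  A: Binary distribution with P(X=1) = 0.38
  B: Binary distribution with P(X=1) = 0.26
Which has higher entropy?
A

For binary distributions, entropy is maximized at p=0.5 and decreases as p moves toward 0 or 1.

H(A) = H(0.38) = 0.9580 bits
H(B) = H(0.26) = 0.8267 bits

Distribution A (p=0.38) is closer to uniform (p=0.5), so it has higher entropy.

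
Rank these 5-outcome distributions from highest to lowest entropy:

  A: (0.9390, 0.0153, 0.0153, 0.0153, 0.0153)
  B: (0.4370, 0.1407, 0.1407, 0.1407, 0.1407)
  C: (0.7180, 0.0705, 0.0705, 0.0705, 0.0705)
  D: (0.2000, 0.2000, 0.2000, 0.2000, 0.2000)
D > B > C > A

Key insight: Entropy is maximized by uniform distributions and minimized by concentrated distributions.

Entropies:
  H(A) = 0.4534 bits
  H(B) = 2.1145 bits
  H(C) = 1.4222 bits
  H(D) = 2.3219 bits

Ranking: D > B > C > A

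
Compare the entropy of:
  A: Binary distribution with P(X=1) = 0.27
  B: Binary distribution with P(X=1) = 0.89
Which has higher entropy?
A

For binary distributions, entropy is maximized at p=0.5 and decreases as p moves toward 0 or 1.

H(A) = H(0.27) = 0.8415 bits
H(B) = H(0.89) = 0.4999 bits

Distribution A (p=0.27) is closer to uniform (p=0.5), so it has higher entropy.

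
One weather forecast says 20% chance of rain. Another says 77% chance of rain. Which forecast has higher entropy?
77% forecast

Treat each forecast as a Bernoulli distribution. Binary entropy is maximized at p=0.5 and falls off symmetrically toward 0 or 1. The 77% forecast is closer to 50%, so it is more uncertain. H(20%) ≈ 0.722 bits, H(77%) ≈ 0.778 bits.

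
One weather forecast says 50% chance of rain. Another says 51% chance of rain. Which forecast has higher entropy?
50% forecast

Treat each forecast as a Bernoulli distribution. Binary entropy is maximized at p=0.5 and falls off symmetrically toward 0 or 1. The 50% forecast is closer to 50%, so it is more uncertain. H(50%) ≈ 1.000 bits, H(51%) ≈ 1.000 bits.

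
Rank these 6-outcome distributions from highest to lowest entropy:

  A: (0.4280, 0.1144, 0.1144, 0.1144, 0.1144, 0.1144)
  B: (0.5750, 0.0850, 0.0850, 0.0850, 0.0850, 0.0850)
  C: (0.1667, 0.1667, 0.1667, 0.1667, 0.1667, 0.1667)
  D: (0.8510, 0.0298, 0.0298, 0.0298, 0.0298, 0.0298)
C > A > B > D

Key insight: Entropy is maximized by uniform distributions and minimized by concentrated distributions.

Entropies:
  H(A) = 2.3131 bits
  H(B) = 1.9705 bits
  H(C) = 2.5850 bits
  H(D) = 0.9533 bits

Ranking: C > A > B > D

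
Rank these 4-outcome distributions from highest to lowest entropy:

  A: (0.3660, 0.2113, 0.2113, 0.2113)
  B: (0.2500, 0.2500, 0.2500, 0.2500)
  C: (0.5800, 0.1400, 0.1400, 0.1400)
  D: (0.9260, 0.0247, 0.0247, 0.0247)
B > A > C > D

Key insight: Entropy is maximized by uniform distributions and minimized by concentrated distributions.

Entropies:
  H(A) = 1.9524 bits
  H(B) = 2.0000 bits
  H(C) = 1.6471 bits
  H(D) = 0.4980 bits

Ranking: B > A > C > D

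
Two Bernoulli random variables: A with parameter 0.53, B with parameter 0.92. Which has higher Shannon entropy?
A

For binary distributions, entropy is maximized at p=0.5 and decreases as p moves toward 0 or 1.

H(A) = H(0.53) = 0.9974 bits
H(B) = H(0.92) = 0.4022 bits

Distribution A (p=0.53) is closer to uniform (p=0.5), so it has higher entropy.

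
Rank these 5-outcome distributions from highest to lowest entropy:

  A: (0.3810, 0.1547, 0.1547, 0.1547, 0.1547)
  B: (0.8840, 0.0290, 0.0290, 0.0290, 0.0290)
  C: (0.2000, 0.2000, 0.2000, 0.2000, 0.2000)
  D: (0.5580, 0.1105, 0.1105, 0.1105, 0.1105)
C > A > D > B

Key insight: Entropy is maximized by uniform distributions and minimized by concentrated distributions.

Entropies:
  H(A) = 2.1967 bits
  H(B) = 0.7498 bits
  H(C) = 2.3219 bits
  H(D) = 1.8743 bits

Ranking: C > A > D > B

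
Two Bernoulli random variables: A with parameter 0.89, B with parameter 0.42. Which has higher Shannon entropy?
B

For binary distributions, entropy is maximized at p=0.5 and decreases as p moves toward 0 or 1.

H(A) = H(0.89) = 0.4999 bits
H(B) = H(0.42) = 0.9815 bits

Distribution B (p=0.42) is closer to uniform (p=0.5), so it has higher entropy.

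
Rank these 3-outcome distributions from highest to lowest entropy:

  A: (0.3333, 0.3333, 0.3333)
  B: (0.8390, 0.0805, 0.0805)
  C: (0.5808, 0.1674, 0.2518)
A > C > B

Key insight: Entropy is maximized by uniform distributions and minimized by concentrated distributions.

- Uniform distributions have maximum entropy log₂(3) = 1.5850 bits
- The more "peaked" or concentrated a distribution, the lower its entropy

Entropies:
  H(A) = 1.5850 bits
  H(B) = 0.7977 bits
  H(C) = 1.3880 bits

Ranking: A > C > B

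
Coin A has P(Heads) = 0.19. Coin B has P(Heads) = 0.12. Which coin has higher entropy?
A

For binary distributions, entropy is maximized at p=0.5 and decreases as p moves toward 0 or 1.

H(A) = H(0.19) = 0.7015 bits
H(B) = H(0.12) = 0.5294 bits

Distribution A (p=0.19) is closer to uniform (p=0.5), so it has higher entropy.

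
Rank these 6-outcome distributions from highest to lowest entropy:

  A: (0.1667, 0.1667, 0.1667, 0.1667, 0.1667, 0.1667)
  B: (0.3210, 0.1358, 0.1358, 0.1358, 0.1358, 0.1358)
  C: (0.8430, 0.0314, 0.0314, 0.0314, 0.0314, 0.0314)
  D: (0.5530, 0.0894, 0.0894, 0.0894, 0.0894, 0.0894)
A > B > D > C

Key insight: Entropy is maximized by uniform distributions and minimized by concentrated distributions.

Entropies:
  H(A) = 2.5850 bits
  H(B) = 2.4821 bits
  H(C) = 0.9916 bits
  H(D) = 2.0298 bits

Ranking: A > B > D > C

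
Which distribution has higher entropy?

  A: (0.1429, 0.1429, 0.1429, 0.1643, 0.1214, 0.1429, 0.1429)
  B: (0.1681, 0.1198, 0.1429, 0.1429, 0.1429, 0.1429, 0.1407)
A

Both distributions are close to uniform, making this a harder comparison.

H(A) = 2.8027 bits
H(B) = 2.8014 bits

The distribution closer to uniform has higher entropy.
Answer: A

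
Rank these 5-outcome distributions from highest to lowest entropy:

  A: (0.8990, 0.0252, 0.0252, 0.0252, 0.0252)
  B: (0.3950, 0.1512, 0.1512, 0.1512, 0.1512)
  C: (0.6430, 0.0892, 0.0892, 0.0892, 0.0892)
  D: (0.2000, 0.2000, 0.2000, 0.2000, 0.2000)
D > B > C > A

Key insight: Entropy is maximized by uniform distributions and minimized by concentrated distributions.

Entropies:
  H(A) = 0.6742 bits
  H(B) = 2.1780 bits
  H(C) = 1.6542 bits
  H(D) = 2.3219 bits

Ranking: D > B > C > A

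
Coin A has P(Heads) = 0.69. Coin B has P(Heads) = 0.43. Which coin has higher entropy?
B

For binary distributions, entropy is maximized at p=0.5 and decreases as p moves toward 0 or 1.

H(A) = H(0.69) = 0.8932 bits
H(B) = H(0.43) = 0.9858 bits

Distribution B (p=0.43) is closer to uniform (p=0.5), so it has higher entropy.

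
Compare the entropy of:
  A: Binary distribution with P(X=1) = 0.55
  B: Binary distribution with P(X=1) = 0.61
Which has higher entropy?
A

For binary distributions, entropy is maximized at p=0.5 and decreases as p moves toward 0 or 1.

H(A) = H(0.55) = 0.9928 bits
H(B) = H(0.61) = 0.9648 bits

Distribution A (p=0.55) is closer to uniform (p=0.5), so it has higher entropy.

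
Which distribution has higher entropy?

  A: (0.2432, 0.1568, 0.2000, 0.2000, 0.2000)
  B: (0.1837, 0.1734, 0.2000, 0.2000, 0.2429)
B

Both distributions are close to uniform, making this a harder comparison.

H(A) = 2.3083 bits
H(B) = 2.3121 bits

The distribution closer to uniform has higher entropy.
Answer: B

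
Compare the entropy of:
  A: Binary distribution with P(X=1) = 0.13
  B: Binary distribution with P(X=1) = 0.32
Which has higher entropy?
B

For binary distributions, entropy is maximized at p=0.5 and decreases as p moves toward 0 or 1.

H(A) = H(0.13) = 0.5574 bits
H(B) = H(0.32) = 0.9044 bits

Distribution B (p=0.32) is closer to uniform (p=0.5), so it has higher entropy.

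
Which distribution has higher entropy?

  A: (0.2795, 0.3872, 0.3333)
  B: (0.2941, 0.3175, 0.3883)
B

Both distributions are close to uniform, making this a harder comparison.

H(A) = 1.5724 bits
H(B) = 1.5747 bits

The distribution closer to uniform has higher entropy.
Answer: B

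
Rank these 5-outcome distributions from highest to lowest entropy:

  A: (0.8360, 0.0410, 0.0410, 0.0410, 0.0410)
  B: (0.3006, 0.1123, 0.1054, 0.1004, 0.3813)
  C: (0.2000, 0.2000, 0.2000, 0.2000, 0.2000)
C > B > A

Key insight: Entropy is maximized by uniform distributions and minimized by concentrated distributions.

- Uniform distributions have maximum entropy log₂(5) = 2.3219 bits
- The more "peaked" or concentrated a distribution, the lower its entropy

Entropies:
  H(A) = 0.9718 bits
  H(B) = 2.0808 bits
  H(C) = 2.3219 bits

Ranking: C > B > A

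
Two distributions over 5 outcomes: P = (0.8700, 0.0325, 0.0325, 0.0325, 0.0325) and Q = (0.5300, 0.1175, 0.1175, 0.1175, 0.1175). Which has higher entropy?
Q

P is highly concentrated on one outcome (87%), making it nearly deterministic. Q spreads its mass more evenly (max 53%). The more spread-out distribution has higher entropy: H(P) ≈ 0.817 bits, H(Q) ≈ 1.937 bits.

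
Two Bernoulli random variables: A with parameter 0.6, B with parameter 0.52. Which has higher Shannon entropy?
B

For binary distributions, entropy is maximized at p=0.5 and decreases as p moves toward 0 or 1.

H(A) = H(0.6) = 0.9710 bits
H(B) = H(0.52) = 0.9988 bits

Distribution B (p=0.52) is closer to uniform (p=0.5), so it has higher entropy.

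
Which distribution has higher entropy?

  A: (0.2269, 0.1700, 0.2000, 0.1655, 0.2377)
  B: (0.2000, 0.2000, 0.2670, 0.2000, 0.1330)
A

Both distributions are close to uniform, making this a harder comparison.

H(A) = 2.3066 bits
H(B) = 2.2889 bits

The distribution closer to uniform has higher entropy.
Answer: A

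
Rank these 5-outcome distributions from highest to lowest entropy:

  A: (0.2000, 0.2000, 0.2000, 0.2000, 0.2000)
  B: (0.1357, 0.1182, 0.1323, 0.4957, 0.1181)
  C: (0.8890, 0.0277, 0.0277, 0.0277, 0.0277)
A > B > C

Key insight: Entropy is maximized by uniform distributions and minimized by concentrated distributions.

- Uniform distributions have maximum entropy log₂(5) = 2.3219 bits
- The more "peaked" or concentrated a distribution, the lower its entropy

Entropies:
  H(A) = 2.3219 bits
  H(B) = 2.0071 bits
  H(C) = 0.7249 bits

Ranking: A > B > C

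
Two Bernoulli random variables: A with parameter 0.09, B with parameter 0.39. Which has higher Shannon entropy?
B

For binary distributions, entropy is maximized at p=0.5 and decreases as p moves toward 0 or 1.

H(A) = H(0.09) = 0.4365 bits
H(B) = H(0.39) = 0.9648 bits

Distribution B (p=0.39) is closer to uniform (p=0.5), so it has higher entropy.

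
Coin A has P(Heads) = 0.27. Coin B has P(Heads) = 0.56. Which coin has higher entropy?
B

For binary distributions, entropy is maximized at p=0.5 and decreases as p moves toward 0 or 1.

H(A) = H(0.27) = 0.8415 bits
H(B) = H(0.56) = 0.9896 bits

Distribution B (p=0.56) is closer to uniform (p=0.5), so it has higher entropy.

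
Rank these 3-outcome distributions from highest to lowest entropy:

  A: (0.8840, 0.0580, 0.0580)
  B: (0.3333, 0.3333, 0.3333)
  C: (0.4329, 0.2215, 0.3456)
B > C > A

Key insight: Entropy is maximized by uniform distributions and minimized by concentrated distributions.

- Uniform distributions have maximum entropy log₂(3) = 1.5850 bits
- The more "peaked" or concentrated a distribution, the lower its entropy

Entropies:
  H(A) = 0.6338 bits
  H(B) = 1.5850 bits
  H(C) = 1.5343 bits

Ranking: B > C > A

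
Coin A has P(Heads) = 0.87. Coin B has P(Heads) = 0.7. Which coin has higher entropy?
B

For binary distributions, entropy is maximized at p=0.5 and decreases as p moves toward 0 or 1.

H(A) = H(0.87) = 0.5574 bits
H(B) = H(0.7) = 0.8813 bits

Distribution B (p=0.7) is closer to uniform (p=0.5), so it has higher entropy.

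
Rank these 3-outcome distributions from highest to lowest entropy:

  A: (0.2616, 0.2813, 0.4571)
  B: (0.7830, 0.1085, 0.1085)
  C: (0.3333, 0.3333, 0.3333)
C > A > B

Key insight: Entropy is maximized by uniform distributions and minimized by concentrated distributions.

- Uniform distributions have maximum entropy log₂(3) = 1.5850 bits
- The more "peaked" or concentrated a distribution, the lower its entropy

Entropies:
  H(A) = 1.5371 bits
  H(B) = 0.9717 bits
  H(C) = 1.5850 bits

Ranking: C > A > B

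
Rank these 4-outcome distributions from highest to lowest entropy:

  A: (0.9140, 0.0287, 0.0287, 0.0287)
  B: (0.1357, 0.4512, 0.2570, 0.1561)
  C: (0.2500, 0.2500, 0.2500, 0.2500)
C > B > A

Key insight: Entropy is maximized by uniform distributions and minimized by concentrated distributions.

- Uniform distributions have maximum entropy log₂(4) = 2.0000 bits
- The more "peaked" or concentrated a distribution, the lower its entropy

Entropies:
  H(A) = 0.5593 bits
  H(B) = 1.8312 bits
  H(C) = 2.0000 bits

Ranking: C > B > A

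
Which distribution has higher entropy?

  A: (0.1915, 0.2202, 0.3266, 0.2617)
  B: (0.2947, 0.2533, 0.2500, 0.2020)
B

Both distributions are close to uniform, making this a harder comparison.

H(A) = 1.9708 bits
H(B) = 1.9874 bits

The distribution closer to uniform has higher entropy.
Answer: B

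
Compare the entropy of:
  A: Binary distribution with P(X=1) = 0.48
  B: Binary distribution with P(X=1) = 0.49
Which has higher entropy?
B

For binary distributions, entropy is maximized at p=0.5 and decreases as p moves toward 0 or 1.

H(A) = H(0.48) = 0.9988 bits
H(B) = H(0.49) = 0.9997 bits

Distribution B (p=0.49) is closer to uniform (p=0.5), so it has higher entropy.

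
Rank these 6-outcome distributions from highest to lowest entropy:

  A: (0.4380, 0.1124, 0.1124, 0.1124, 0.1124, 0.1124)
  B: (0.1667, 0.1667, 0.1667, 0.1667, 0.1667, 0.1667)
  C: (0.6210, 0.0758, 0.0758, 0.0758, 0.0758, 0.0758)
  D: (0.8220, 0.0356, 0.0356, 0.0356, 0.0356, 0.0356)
B > A > C > D

Key insight: Entropy is maximized by uniform distributions and minimized by concentrated distributions.

Entropies:
  H(A) = 2.2938 bits
  H(B) = 2.5850 bits
  H(C) = 1.8373 bits
  H(D) = 1.0890 bits

Ranking: B > A > C > D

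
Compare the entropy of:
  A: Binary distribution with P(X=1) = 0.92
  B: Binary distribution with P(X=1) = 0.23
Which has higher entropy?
B

For binary distributions, entropy is maximized at p=0.5 and decreases as p moves toward 0 or 1.

H(A) = H(0.92) = 0.4022 bits
H(B) = H(0.23) = 0.7780 bits

Distribution B (p=0.23) is closer to uniform (p=0.5), so it has higher entropy.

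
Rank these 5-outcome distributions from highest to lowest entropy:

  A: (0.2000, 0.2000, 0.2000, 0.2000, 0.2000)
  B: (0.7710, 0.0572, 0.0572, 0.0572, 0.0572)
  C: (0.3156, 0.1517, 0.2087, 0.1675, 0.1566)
A > C > B

Key insight: Entropy is maximized by uniform distributions and minimized by concentrated distributions.

- Uniform distributions have maximum entropy log₂(5) = 2.3219 bits
- The more "peaked" or concentrated a distribution, the lower its entropy

Entropies:
  H(A) = 2.3219 bits
  H(B) = 1.2343 bits
  H(C) = 2.2602 bits

Ranking: A > C > B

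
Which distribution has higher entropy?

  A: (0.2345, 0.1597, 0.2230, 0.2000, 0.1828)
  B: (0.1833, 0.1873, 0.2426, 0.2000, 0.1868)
B

Both distributions are close to uniform, making this a harder comparison.

H(A) = 2.3086 bits
H(B) = 2.3135 bits

The distribution closer to uniform has higher entropy.
Answer: B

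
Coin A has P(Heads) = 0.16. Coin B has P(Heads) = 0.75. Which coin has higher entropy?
B

For binary distributions, entropy is maximized at p=0.5 and decreases as p moves toward 0 or 1.

H(A) = H(0.16) = 0.6343 bits
H(B) = H(0.75) = 0.8113 bits

Distribution B (p=0.75) is closer to uniform (p=0.5), so it has higher entropy.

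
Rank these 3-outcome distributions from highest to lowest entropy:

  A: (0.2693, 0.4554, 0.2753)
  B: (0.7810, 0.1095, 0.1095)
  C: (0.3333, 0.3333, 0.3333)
C > A > B

Key insight: Entropy is maximized by uniform distributions and minimized by concentrated distributions.

- Uniform distributions have maximum entropy log₂(3) = 1.5850 bits
- The more "peaked" or concentrated a distribution, the lower its entropy

Entropies:
  H(A) = 1.5388 bits
  H(B) = 0.9773 bits
  H(C) = 1.5850 bits

Ranking: C > A > B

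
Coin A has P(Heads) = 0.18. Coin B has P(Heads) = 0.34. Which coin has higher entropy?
B

For binary distributions, entropy is maximized at p=0.5 and decreases as p moves toward 0 or 1.

H(A) = H(0.18) = 0.6801 bits
H(B) = H(0.34) = 0.9248 bits

Distribution B (p=0.34) is closer to uniform (p=0.5), so it has higher entropy.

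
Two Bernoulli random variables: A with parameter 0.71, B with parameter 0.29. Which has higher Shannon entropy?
Equal

For binary distributions, entropy is maximized at p=0.5 and decreases as p moves toward 0 or 1.

H(A) = H(0.71) = 0.8687 bits
H(B) = H(0.29) = 0.8687 bits

Both distributions are equally far from uniform (|0.71-0.5| = |0.29-0.5|), so they have the same entropy.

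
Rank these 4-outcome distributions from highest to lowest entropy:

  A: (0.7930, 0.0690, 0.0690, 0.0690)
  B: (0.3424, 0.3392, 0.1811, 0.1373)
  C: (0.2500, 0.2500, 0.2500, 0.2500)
C > B > A

Key insight: Entropy is maximized by uniform distributions and minimized by concentrated distributions.

- Uniform distributions have maximum entropy log₂(4) = 2.0000 bits
- The more "peaked" or concentrated a distribution, the lower its entropy

Entropies:
  H(A) = 1.0638 bits
  H(B) = 1.8982 bits
  H(C) = 2.0000 bits

Ranking: C > B > A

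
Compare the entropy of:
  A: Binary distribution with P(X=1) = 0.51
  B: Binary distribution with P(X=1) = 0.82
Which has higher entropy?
A

For binary distributions, entropy is maximized at p=0.5 and decreases as p moves toward 0 or 1.

H(A) = H(0.51) = 0.9997 bits
H(B) = H(0.82) = 0.6801 bits

Distribution A (p=0.51) is closer to uniform (p=0.5), so it has higher entropy.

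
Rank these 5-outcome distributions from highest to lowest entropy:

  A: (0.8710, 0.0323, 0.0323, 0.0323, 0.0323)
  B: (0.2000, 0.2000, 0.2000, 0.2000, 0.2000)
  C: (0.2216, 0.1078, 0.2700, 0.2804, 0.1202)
B > C > A

Key insight: Entropy is maximized by uniform distributions and minimized by concentrated distributions.

- Uniform distributions have maximum entropy log₂(5) = 2.3219 bits
- The more "peaked" or concentrated a distribution, the lower its entropy

Entropies:
  H(A) = 0.8127 bits
  H(B) = 2.3219 bits
  H(C) = 2.2199 bits

Ranking: B > C > A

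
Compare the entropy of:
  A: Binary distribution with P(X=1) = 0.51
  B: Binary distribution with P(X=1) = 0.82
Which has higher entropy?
A

For binary distributions, entropy is maximized at p=0.5 and decreases as p moves toward 0 or 1.

H(A) = H(0.51) = 0.9997 bits
H(B) = H(0.82) = 0.6801 bits

Distribution A (p=0.51) is closer to uniform (p=0.5), so it has higher entropy.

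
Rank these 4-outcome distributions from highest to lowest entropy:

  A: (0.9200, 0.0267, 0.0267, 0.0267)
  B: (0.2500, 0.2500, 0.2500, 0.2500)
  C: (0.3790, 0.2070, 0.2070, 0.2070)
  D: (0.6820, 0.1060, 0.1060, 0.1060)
B > C > D > A

Key insight: Entropy is maximized by uniform distributions and minimized by concentrated distributions.

Entropies:
  H(A) = 0.5290 bits
  H(B) = 2.0000 bits
  H(C) = 1.9416 bits
  H(D) = 1.4062 bits

Ranking: B > C > D > A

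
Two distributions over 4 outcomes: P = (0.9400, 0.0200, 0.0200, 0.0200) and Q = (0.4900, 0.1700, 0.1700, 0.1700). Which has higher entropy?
Q

P is highly concentrated on one outcome (94%), making it nearly deterministic. Q spreads its mass more evenly (max 49%). The more spread-out distribution has higher entropy: H(P) ≈ 0.423 bits, H(Q) ≈ 1.808 bits.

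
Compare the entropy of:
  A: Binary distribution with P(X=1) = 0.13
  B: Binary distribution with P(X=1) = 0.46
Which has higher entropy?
B

For binary distributions, entropy is maximized at p=0.5 and decreases as p moves toward 0 or 1.

H(A) = H(0.13) = 0.5574 bits
H(B) = H(0.46) = 0.9954 bits

Distribution B (p=0.46) is closer to uniform (p=0.5), so it has higher entropy.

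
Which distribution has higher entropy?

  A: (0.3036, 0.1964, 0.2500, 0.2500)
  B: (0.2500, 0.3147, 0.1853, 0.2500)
A

Both distributions are close to uniform, making this a harder comparison.

H(A) = 1.9833 bits
H(B) = 1.9756 bits

The distribution closer to uniform has higher entropy.
Answer: A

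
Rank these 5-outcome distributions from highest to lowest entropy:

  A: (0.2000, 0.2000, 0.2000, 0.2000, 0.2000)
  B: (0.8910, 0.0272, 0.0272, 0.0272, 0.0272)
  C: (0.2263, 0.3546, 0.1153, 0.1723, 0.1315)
A > C > B

Key insight: Entropy is maximized by uniform distributions and minimized by concentrated distributions.

- Uniform distributions have maximum entropy log₂(5) = 2.3219 bits
- The more "peaked" or concentrated a distribution, the lower its entropy

Entropies:
  H(A) = 2.3219 bits
  H(B) = 0.7149 bits
  H(C) = 2.1968 bits

Ranking: A > C > B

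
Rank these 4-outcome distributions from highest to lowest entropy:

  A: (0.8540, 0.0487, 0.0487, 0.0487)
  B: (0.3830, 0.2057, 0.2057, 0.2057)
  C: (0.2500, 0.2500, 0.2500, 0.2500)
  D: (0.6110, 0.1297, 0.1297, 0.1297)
C > B > D > A

Key insight: Entropy is maximized by uniform distributions and minimized by concentrated distributions.

Entropies:
  H(A) = 0.8311 bits
  H(B) = 1.9381 bits
  H(C) = 2.0000 bits
  H(D) = 1.5807 bits

Ranking: C > B > D > A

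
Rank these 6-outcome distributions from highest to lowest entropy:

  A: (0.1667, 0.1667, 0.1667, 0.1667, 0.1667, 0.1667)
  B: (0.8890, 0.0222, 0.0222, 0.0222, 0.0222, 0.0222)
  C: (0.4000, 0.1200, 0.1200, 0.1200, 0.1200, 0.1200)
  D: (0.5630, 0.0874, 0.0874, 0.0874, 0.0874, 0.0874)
A > C > D > B

Key insight: Entropy is maximized by uniform distributions and minimized by concentrated distributions.

Entropies:
  H(A) = 2.5850 bits
  H(B) = 0.7607 bits
  H(C) = 2.3641 bits
  H(D) = 2.0032 bits

Ranking: A > C > D > B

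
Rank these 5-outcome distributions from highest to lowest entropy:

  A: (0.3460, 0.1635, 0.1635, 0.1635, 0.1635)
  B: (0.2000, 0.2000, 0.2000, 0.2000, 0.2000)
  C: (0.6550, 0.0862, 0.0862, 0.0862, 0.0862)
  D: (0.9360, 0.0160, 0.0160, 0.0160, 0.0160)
B > A > C > D

Key insight: Entropy is maximized by uniform distributions and minimized by concentrated distributions.

Entropies:
  H(A) = 2.2384 bits
  H(B) = 2.3219 bits
  H(C) = 1.6195 bits
  H(D) = 0.4711 bits

Ranking: B > A > C > D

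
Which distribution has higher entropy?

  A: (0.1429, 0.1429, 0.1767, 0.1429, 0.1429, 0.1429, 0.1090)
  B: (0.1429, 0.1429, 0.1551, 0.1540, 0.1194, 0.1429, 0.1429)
B

Both distributions are close to uniform, making this a harder comparison.

H(A) = 2.7957 bits
H(B) = 2.8031 bits

The distribution closer to uniform has higher entropy.
Answer: B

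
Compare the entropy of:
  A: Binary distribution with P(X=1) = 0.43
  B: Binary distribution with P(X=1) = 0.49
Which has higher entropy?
B

For binary distributions, entropy is maximized at p=0.5 and decreases as p moves toward 0 or 1.

H(A) = H(0.43) = 0.9858 bits
H(B) = H(0.49) = 0.9997 bits

Distribution B (p=0.49) is closer to uniform (p=0.5), so it has higher entropy.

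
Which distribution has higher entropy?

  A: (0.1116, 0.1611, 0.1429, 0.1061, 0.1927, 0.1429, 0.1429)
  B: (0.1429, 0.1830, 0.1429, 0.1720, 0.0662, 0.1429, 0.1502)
A

Both distributions are close to uniform, making this a harder comparison.

H(A) = 2.7816 bits
H(B) = 2.7584 bits

The distribution closer to uniform has higher entropy.
Answer: A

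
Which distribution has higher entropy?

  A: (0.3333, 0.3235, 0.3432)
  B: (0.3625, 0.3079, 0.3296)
A

Both distributions are close to uniform, making this a harder comparison.

H(A) = 1.5845 bits
H(B) = 1.5817 bits

The distribution closer to uniform has higher entropy.
Answer: A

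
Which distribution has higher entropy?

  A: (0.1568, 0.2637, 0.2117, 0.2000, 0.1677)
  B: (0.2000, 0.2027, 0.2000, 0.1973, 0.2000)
B

Both distributions are close to uniform, making this a harder comparison.

H(A) = 2.2969 bits
H(B) = 2.3219 bits

The distribution closer to uniform has higher entropy.
Answer: B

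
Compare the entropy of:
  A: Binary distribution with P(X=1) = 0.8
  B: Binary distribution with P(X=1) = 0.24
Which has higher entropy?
B

For binary distributions, entropy is maximized at p=0.5 and decreases as p moves toward 0 or 1.

H(A) = H(0.8) = 0.7219 bits
H(B) = H(0.24) = 0.7950 bits

Distribution B (p=0.24) is closer to uniform (p=0.5), so it has higher entropy.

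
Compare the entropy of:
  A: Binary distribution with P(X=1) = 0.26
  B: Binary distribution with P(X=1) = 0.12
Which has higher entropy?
A

For binary distributions, entropy is maximized at p=0.5 and decreases as p moves toward 0 or 1.

H(A) = H(0.26) = 0.8267 bits
H(B) = H(0.12) = 0.5294 bits

Distribution A (p=0.26) is closer to uniform (p=0.5), so it has higher entropy.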